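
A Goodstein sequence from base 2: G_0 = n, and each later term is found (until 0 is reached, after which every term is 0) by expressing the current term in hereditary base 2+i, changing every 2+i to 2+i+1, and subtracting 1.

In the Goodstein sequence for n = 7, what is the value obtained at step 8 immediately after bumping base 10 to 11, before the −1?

i=0: 7 = 2^2 + 2 + 1 (b=2); 2→3: 3^3 + 3 + 1 = 31; 31−1 = 30
i=1: 30 = 3^3 + 3 (b=3); 3→4: 4^4 + 4 = 260; 260−1 = 259
i=2: 259 = 4^4 + 3 (b=4); 4→5: 5^5 + 3 = 3128; 3128−1 = 3127
i=3: 3127 = 5^5 + 2 (b=5); 5→6: 6^6 + 2 = 46658; 46658−1 = 46657
i=4: 46657 = 6^6 + 1 (b=6); 6→7: 7^7 + 1 = 823544; 823544−1 = 823543
i=5: 823543 = 7^7 (b=7); 7→8: 8^8 = 16777216; 16777216−1 = 16777215
i=6: 16777215 = 7·8^7 + 7·8^6 + 7·8^5 + 7·8^4 + 7·8^3 + 7·8^2 + 7·8 + 7 (b=8); 8→9: 7·9^7 + 7·9^6 + 7·9^5 + 7·9^4 + 7·9^3 + 7·9^2 + 7·9 + 7 = 37665880; 37665880−1 = 37665879
i=7: 37665879 = 7·9^7 + 7·9^6 + 7·9^5 + 7·9^4 + 7·9^3 + 7·9^2 + 7·9 + 6 (b=9); 9→10: 7·10^7 + 7·10^6 + 7·10^5 + 7·10^4 + 7·10^3 + 7·10^2 + 7·10 + 6 = 77777776; 77777776−1 = 77777775
i=8: 77777775 = 7·10^7 + 7·10^6 + 7·10^5 + 7·10^4 + 7·10^3 + 7·10^2 + 7·10 + 5 (b=10); 10→11: 7·11^7 + 7·11^6 + 7·11^5 + 7·11^4 + 7·11^3 + 7·11^2 + 7·11 + 5 = 150051214; 150051214−1 = 150051213

150051214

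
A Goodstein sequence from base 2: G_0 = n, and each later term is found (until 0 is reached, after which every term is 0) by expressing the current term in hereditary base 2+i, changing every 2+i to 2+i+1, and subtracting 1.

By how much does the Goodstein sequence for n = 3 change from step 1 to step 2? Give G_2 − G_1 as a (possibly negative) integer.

0

G_0=3  [base 2] 2 + 1  →[2↦3]→  3 + 1 = 4  −1 ⇒ G_1=3
G_1=3  [base 3] 3  →[3↦4]→  4 = 4  −1 ⇒ G_2=3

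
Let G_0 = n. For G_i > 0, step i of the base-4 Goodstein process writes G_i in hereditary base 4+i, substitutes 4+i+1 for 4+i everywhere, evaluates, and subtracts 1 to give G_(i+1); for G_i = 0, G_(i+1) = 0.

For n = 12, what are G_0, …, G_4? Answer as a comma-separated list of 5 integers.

[0] 12 ≡ 3·4 (base 4). Lift 5: 15. −1: 14.
[1] 14 ≡ 2·5 + 4 (base 5). Lift 6: 16. −1: 15.
[2] 15 ≡ 2·6 + 3 (base 6). Lift 7: 17. −1: 16.
[3] 16 ≡ 2·7 + 2 (base 7). Lift 8: 18. −1: 17.

12, 14, 15, 16, 17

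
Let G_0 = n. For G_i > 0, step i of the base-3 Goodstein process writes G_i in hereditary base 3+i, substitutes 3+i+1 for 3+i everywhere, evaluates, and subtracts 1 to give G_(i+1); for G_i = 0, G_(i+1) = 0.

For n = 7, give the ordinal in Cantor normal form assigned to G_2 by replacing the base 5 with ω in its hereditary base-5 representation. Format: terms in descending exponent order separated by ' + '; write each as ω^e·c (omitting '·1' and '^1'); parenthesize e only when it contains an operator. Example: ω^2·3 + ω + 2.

G_0 = 7. HB_3(7) = 2·3 + 1. Bump = 9. G_1 = 8.
G_1 = 8. HB_4(8) = 2·4. Bump = 10. G_2 = 9.
G_2 = 9. HB_5(9) = 5 + 4. Bump = 10. G_3 = 9.

ω + 4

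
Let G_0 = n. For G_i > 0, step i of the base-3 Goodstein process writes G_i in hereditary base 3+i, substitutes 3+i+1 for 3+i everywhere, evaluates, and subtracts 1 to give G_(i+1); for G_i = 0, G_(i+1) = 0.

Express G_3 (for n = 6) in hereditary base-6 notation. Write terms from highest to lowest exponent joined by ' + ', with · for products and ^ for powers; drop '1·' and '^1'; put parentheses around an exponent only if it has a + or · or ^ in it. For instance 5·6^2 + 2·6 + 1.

6 + 1

(0) 6|_3 = 2·3 ↦ 2·4|_4 = 8 ⇒ 7
(1) 7|_4 = 4 + 3 ↦ 5 + 3|_5 = 8 ⇒ 7
(2) 7|_5 = 5 + 2 ↦ 6 + 2|_6 = 8 ⇒ 7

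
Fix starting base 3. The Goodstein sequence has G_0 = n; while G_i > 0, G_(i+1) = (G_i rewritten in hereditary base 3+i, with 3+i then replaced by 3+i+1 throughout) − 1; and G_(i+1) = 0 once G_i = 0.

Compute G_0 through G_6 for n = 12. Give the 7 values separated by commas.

12, 19, 27, 37, 49, 63, 69

G_0 = 12. HB_3(12) = 3^2 + 3. Bump = 20. G_1 = 19.
G_1 = 19. HB_4(19) = 4^2 + 3. Bump = 28. G_2 = 27.
G_2 = 27. HB_5(27) = 5^2 + 2. Bump = 38. G_3 = 37.
G_3 = 37. HB_6(37) = 6^2 + 1. Bump = 50. G_4 = 49.
G_4 = 49. HB_7(49) = 7^2. Bump = 64. G_5 = 63.
G_5 = 63. HB_8(63) = 7·8 + 7. Bump = 70. G_6 = 69.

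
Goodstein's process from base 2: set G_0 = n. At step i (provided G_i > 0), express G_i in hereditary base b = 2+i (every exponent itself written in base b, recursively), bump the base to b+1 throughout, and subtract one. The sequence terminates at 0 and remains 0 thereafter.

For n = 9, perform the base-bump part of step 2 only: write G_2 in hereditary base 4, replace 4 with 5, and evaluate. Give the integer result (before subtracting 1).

base 2: 9 = 2^(2 + 1) + 1; at 3: 3^(3 + 1) + 1 = 82; next = 81
base 3: 81 = 3^(3 + 1); at 4: 4^(4 + 1) = 1024; next = 1023
base 4: 1023 = 3·4^4 + 3·4^3 + 3·4^2 + 3·4 + 3; at 5: 3·5^5 + 3·5^3 + 3·5^2 + 3·5 + 3 = 9843; next = 9842

9843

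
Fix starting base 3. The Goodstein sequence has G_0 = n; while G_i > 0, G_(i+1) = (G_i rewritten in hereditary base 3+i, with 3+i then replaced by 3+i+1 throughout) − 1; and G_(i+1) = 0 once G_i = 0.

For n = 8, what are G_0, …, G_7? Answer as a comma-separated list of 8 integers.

i=0: 8 = 2·3 + 2 (b=3); 3→4: 2·4 + 2 = 10; 10−1 = 9
i=1: 9 = 2·4 + 1 (b=4); 4→5: 2·5 + 1 = 11; 11−1 = 10
i=2: 10 = 2·5 (b=5); 5→6: 2·6 = 12; 12−1 = 11
i=3: 11 = 6 + 5 (b=6); 6→7: 7 + 5 = 12; 12−1 = 11
i=4: 11 = 7 + 4 (b=7); 7→8: 8 + 4 = 12; 12−1 = 11
i=5: 11 = 8 + 3 (b=8); 8→9: 9 + 3 = 12; 12−1 = 11
i=6: 11 = 9 + 2 (b=9); 9→10: 10 + 2 = 12; 12−1 = 11

8, 9, 10, 11, 11, 11, 11, 11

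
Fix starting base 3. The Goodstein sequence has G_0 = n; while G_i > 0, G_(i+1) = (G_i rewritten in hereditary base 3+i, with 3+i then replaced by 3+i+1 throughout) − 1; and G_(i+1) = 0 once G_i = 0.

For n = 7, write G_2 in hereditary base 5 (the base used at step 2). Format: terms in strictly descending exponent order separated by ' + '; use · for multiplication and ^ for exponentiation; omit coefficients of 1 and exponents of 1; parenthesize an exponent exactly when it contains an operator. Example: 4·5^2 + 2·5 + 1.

5 + 4

7 —HB3→ 2·3 + 1 —bump→ 2·4 + 1 = 9 —(−1)→ 8
8 —HB4→ 2·4 —bump→ 2·5 = 10 —(−1)→ 9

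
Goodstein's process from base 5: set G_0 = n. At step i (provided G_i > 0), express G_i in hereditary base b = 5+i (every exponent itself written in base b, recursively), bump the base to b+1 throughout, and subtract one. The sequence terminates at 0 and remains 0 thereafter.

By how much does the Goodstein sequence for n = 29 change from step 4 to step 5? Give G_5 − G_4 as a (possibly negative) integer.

18

[0] 29 ≡ 5^2 + 4 (base 5). Lift 6: 40. −1: 39.
[1] 39 ≡ 6^2 + 3 (base 6). Lift 7: 52. −1: 51.
[2] 51 ≡ 7^2 + 2 (base 7). Lift 8: 66. −1: 65.
[3] 65 ≡ 8^2 + 1 (base 8). Lift 9: 82. −1: 81.
[4] 81 ≡ 9^2 (base 9). Lift 10: 100. −1: 99.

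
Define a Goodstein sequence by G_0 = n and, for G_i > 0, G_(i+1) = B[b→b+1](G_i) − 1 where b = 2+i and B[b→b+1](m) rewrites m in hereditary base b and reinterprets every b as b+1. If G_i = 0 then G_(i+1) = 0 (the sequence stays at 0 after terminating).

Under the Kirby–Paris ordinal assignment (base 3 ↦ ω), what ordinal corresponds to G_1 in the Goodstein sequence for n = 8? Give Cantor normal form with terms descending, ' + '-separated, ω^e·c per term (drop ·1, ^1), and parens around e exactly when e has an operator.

G_0 = 8. HB_2(8) = 2^(2 + 1). Bump = 81. G_1 = 80.
G_1 = 80. HB_3(80) = 2·3^3 + 2·3^2 + 2·3 + 2. Bump = 554. G_2 = 553.

ω^ω·2 + ω^2·2 + ω·2 + 2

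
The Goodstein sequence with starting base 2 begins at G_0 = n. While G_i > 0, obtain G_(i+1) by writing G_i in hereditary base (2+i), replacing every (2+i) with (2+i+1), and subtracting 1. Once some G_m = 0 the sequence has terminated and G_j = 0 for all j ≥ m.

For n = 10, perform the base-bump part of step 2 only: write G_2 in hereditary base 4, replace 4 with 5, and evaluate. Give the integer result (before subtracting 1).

15626

(0) 10|_2 = 2^(2 + 1) + 2 ↦ 3^(3 + 1) + 3|_3 = 84 ⇒ 83
(1) 83|_3 = 3^(3 + 1) + 2 ↦ 4^(4 + 1) + 2|_4 = 1026 ⇒ 1025
(2) 1025|_4 = 4^(4 + 1) + 1 ↦ 5^(5 + 1) + 1|_5 = 15626 ⇒ 15625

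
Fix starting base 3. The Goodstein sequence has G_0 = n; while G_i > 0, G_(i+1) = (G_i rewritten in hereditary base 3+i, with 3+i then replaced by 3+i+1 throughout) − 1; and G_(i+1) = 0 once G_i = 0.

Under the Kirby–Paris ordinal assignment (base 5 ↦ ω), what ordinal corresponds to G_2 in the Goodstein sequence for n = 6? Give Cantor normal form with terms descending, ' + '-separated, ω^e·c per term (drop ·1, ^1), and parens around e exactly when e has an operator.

ω + 2

step 0: 6 = 2·3; sub 4 for 3: 2·4; = 8; G_1 = 8−1 = 7
step 1: 7 = 4 + 3; sub 5 for 4: 5 + 3; = 8; G_2 = 8−1 = 7
step 2: 7 = 5 + 2; sub 6 for 5: 6 + 2; = 8; G_3 = 8−1 = 7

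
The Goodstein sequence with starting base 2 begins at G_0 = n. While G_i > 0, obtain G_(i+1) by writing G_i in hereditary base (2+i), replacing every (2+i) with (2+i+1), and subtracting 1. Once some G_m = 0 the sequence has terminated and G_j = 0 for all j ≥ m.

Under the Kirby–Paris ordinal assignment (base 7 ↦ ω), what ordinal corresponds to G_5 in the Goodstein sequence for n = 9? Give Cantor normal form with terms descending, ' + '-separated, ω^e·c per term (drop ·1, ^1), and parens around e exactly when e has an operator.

[0] 9 ≡ 2^(2 + 1) + 1 (base 2). Lift 3: 82. −1: 81.
[1] 81 ≡ 3^(3 + 1) (base 3). Lift 4: 1024. −1: 1023.
[2] 1023 ≡ 3·4^4 + 3·4^3 + 3·4^2 + 3·4 + 3 (base 4). Lift 5: 9843. −1: 9842.
[3] 9842 ≡ 3·5^5 + 3·5^3 + 3·5^2 + 3·5 + 2 (base 5). Lift 6: 140744. −1: 140743.
[4] 140743 ≡ 3·6^6 + 3·6^3 + 3·6^2 + 3·6 + 1 (base 6). Lift 7: 2471827. −1: 2471826.

ω^ω·3 + ω^3·3 + ω^2·3 + ω·3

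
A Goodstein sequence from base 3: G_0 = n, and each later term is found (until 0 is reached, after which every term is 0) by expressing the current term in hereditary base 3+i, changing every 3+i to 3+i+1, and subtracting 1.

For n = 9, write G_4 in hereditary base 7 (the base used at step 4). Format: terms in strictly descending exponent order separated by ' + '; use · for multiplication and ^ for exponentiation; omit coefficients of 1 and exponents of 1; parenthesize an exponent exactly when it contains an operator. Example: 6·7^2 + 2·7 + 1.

G_0=9  [base 3] 3^2  →[3↦4]→  4^2 = 16  −1 ⇒ G_1=15
G_1=15  [base 4] 3·4 + 3  →[4↦5]→  3·5 + 3 = 18  −1 ⇒ G_2=17
G_2=17  [base 5] 3·5 + 2  →[5↦6]→  3·6 + 2 = 20  −1 ⇒ G_3=19
G_3=19  [base 6] 3·6 + 1  →[6↦7]→  3·7 + 1 = 22  −1 ⇒ G_4=21
G_4=21  [base 7] 3·7  →[7↦8]→  3·8 = 24  −1 ⇒ G_5=23

3·7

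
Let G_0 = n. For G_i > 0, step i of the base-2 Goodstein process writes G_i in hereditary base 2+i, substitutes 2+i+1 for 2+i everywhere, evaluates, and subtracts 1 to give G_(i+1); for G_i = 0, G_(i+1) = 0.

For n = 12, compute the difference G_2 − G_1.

[0] 12 ≡ 2^(2 + 1) + 2^2 (base 2). Lift 3: 108. −1: 107.
[1] 107 ≡ 3^(3 + 1) + 2·3^2 + 2·3 + 2 (base 3). Lift 4: 1066. −1: 1065.

958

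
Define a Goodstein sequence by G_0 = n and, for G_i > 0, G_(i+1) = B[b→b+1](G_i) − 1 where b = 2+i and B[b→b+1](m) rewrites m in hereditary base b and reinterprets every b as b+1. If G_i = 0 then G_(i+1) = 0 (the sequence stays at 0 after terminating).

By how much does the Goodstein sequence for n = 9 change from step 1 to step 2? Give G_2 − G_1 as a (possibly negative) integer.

942

G_0 = 9. HB_2(9) = 2^(2 + 1) + 1. Bump = 82. G_1 = 81.
G_1 = 81. HB_3(81) = 3^(3 + 1). Bump = 1024. G_2 = 1023.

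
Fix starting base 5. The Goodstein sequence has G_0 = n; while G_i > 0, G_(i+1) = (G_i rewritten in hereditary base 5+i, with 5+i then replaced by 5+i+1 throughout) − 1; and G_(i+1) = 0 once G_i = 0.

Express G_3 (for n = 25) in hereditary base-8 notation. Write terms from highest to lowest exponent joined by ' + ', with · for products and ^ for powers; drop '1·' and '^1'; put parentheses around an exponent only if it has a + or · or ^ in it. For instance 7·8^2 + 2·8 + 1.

5·8 + 3

i=0: 25 = 5^2 (b=5); 5→6: 6^2 = 36; 36−1 = 35
i=1: 35 = 5·6 + 5 (b=6); 6→7: 5·7 + 5 = 40; 40−1 = 39
i=2: 39 = 5·7 + 4 (b=7); 7→8: 5·8 + 4 = 44; 44−1 = 43
i=3: 43 = 5·8 + 3 (b=8); 8→9: 5·9 + 3 = 48; 48−1 = 47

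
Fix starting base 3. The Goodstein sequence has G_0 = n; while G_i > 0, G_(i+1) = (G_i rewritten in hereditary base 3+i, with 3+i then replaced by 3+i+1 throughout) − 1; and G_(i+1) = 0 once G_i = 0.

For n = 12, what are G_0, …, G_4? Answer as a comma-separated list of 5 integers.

[0] 12 ≡ 3^2 + 3 (base 3). Lift 4: 20. −1: 19.
[1] 19 ≡ 4^2 + 3 (base 4). Lift 5: 28. −1: 27.
[2] 27 ≡ 5^2 + 2 (base 5). Lift 6: 38. −1: 37.
[3] 37 ≡ 6^2 + 1 (base 6). Lift 7: 50. −1: 49.

12, 19, 27, 37, 49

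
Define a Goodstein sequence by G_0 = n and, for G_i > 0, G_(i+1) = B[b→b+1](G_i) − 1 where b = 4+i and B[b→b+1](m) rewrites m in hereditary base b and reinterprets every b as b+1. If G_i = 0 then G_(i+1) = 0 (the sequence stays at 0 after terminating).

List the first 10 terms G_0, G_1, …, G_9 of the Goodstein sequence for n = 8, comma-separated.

8, 9, 9, 9, 9, 9, 9, 8, 7, 6

step 0: 8 = 2·4; sub 5 for 4: 2·5; = 10; G_1 = 10−1 = 9
step 1: 9 = 5 + 4; sub 6 for 5: 6 + 4; = 10; G_2 = 10−1 = 9
step 2: 9 = 6 + 3; sub 7 for 6: 7 + 3; = 10; G_3 = 10−1 = 9
step 3: 9 = 7 + 2; sub 8 for 7: 8 + 2; = 10; G_4 = 10−1 = 9
step 4: 9 = 8 + 1; sub 9 for 8: 9 + 1; = 10; G_5 = 10−1 = 9
step 5: 9 = 9; sub 10 for 9: 10; = 10; G_6 = 10−1 = 9
step 6: 9 = 9; sub 11 for 10: 9; = 9; G_7 = 9−1 = 8
step 7: 8 = 8; sub 12 for 11: 8; = 8; G_8 = 8−1 = 7
step 8: 7 = 7; sub 13 for 12: 7; = 7; G_9 = 7−1 = 6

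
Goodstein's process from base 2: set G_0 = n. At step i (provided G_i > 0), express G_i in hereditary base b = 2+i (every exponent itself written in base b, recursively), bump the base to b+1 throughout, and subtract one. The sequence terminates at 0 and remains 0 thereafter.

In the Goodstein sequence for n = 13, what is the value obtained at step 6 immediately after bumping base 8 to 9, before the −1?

G_0=13  [base 2] 2^(2 + 1) + 2^2 + 1  →[2↦3]→  3^(3 + 1) + 3^3 + 1 = 109  −1 ⇒ G_1=108
G_1=108  [base 3] 3^(3 + 1) + 3^3  →[3↦4]→  4^(4 + 1) + 4^4 = 1280  −1 ⇒ G_2=1279
G_2=1279  [base 4] 4^(4 + 1) + 3·4^3 + 3·4^2 + 3·4 + 3  →[4↦5]→  5^(5 + 1) + 3·5^3 + 3·5^2 + 3·5 + 3 = 16093  −1 ⇒ G_3=16092
G_3=16092  [base 5] 5^(5 + 1) + 3·5^3 + 3·5^2 + 3·5 + 2  →[5↦6]→  6^(6 + 1) + 3·6^3 + 3·6^2 + 3·6 + 2 = 280712  −1 ⇒ G_4=280711
G_4=280711  [base 6] 6^(6 + 1) + 3·6^3 + 3·6^2 + 3·6 + 1  →[6↦7]→  7^(7 + 1) + 3·7^3 + 3·7^2 + 3·7 + 1 = 5765999  −1 ⇒ G_5=5765998
G_5=5765998  [base 7] 7^(7 + 1) + 3·7^3 + 3·7^2 + 3·7  →[7↦8]→  8^(8 + 1) + 3·8^3 + 3·8^2 + 3·8 = 134219480  −1 ⇒ G_6=134219479
G_6=134219479  [base 8] 8^(8 + 1) + 3·8^3 + 3·8^2 + 2·8 + 7  →[8↦9]→  9^(9 + 1) + 3·9^3 + 3·9^2 + 2·9 + 7 = 3486786856  −1 ⇒ G_7=3486786855

3486786856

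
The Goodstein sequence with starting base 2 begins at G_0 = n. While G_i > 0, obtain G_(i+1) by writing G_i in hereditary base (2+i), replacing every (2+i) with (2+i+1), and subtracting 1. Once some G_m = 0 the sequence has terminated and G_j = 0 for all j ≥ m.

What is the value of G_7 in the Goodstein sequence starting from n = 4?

173

base 2: 4 = 2^2; at 3: 3^3 = 27; next = 26
base 3: 26 = 2·3^2 + 2·3 + 2; at 4: 2·4^2 + 2·4 + 2 = 42; next = 41
base 4: 41 = 2·4^2 + 2·4 + 1; at 5: 2·5^2 + 2·5 + 1 = 61; next = 60
base 5: 60 = 2·5^2 + 2·5; at 6: 2·6^2 + 2·6 = 84; next = 83
base 6: 83 = 2·6^2 + 6 + 5; at 7: 2·7^2 + 7 + 5 = 110; next = 109
base 7: 109 = 2·7^2 + 7 + 4; at 8: 2·8^2 + 8 + 4 = 140; next = 139
base 8: 139 = 2·8^2 + 8 + 3; at 9: 2·9^2 + 9 + 3 = 174; next = 173
base 9: 173 = 2·9^2 + 9 + 2; at 10: 2·10^2 + 10 + 2 = 212; next = 211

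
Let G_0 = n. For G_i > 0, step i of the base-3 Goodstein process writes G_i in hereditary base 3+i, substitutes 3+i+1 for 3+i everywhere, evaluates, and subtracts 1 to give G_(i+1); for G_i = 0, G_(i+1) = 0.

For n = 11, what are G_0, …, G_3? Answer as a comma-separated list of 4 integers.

i=0: 11 = 3^2 + 2 (b=3); 3→4: 4^2 + 2 = 18; 18−1 = 17
i=1: 17 = 4^2 + 1 (b=4); 4→5: 5^2 + 1 = 26; 26−1 = 25
i=2: 25 = 5^2 (b=5); 5→6: 6^2 = 36; 36−1 = 35

11, 17, 25, 35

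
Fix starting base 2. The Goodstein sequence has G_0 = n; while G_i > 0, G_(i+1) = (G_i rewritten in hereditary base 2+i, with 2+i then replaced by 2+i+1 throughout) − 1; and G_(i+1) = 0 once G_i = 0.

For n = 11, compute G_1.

base 2: 11 = 2^(2 + 1) + 2 + 1; at 3: 3^(3 + 1) + 3 + 1 = 85; next = 84
base 3: 84 = 3^(3 + 1) + 3; at 4: 4^(4 + 1) + 4 = 1028; next = 1027

84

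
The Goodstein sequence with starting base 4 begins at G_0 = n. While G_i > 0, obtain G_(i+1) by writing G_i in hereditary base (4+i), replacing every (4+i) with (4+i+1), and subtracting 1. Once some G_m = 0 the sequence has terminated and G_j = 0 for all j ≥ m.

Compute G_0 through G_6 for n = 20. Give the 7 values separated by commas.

(0) 20|_4 = 4^2 + 4 ↦ 5^2 + 5|_5 = 30 ⇒ 29
(1) 29|_5 = 5^2 + 4 ↦ 6^2 + 4|_6 = 40 ⇒ 39
(2) 39|_6 = 6^2 + 3 ↦ 7^2 + 3|_7 = 52 ⇒ 51
(3) 51|_7 = 7^2 + 2 ↦ 8^2 + 2|_8 = 66 ⇒ 65
(4) 65|_8 = 8^2 + 1 ↦ 9^2 + 1|_9 = 82 ⇒ 81
(5) 81|_9 = 9^2 ↦ 10^2|_10 = 100 ⇒ 99

20, 29, 39, 51, 65, 81, 99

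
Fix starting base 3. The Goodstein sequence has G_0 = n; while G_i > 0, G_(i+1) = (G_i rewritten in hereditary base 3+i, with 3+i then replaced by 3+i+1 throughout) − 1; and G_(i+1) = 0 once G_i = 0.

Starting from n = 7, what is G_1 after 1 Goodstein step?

base 3: 7 = 2·3 + 1; at 4: 2·4 + 1 = 9; next = 8
base 4: 8 = 2·4; at 5: 2·5 = 10; next = 9

8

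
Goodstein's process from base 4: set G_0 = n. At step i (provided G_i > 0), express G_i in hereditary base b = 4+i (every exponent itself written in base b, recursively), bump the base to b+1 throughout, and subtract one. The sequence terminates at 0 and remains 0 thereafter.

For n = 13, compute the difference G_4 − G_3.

1

13 —HB4→ 3·4 + 1 —bump→ 3·5 + 1 = 16 —(−1)→ 15
15 —HB5→ 3·5 —bump→ 3·6 = 18 —(−1)→ 17
17 —HB6→ 2·6 + 5 —bump→ 2·7 + 5 = 19 —(−1)→ 18
18 —HB7→ 2·7 + 4 —bump→ 2·8 + 4 = 20 —(−1)→ 19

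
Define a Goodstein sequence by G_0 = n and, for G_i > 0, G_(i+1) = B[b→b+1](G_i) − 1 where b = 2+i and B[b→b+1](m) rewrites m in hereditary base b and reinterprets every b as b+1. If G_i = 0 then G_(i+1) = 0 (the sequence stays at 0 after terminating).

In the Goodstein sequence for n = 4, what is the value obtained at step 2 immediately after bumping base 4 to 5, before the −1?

G_0=4  [base 2] 2^2  →[2↦3]→  3^3 = 27  −1 ⇒ G_1=26
G_1=26  [base 3] 2·3^2 + 2·3 + 2  →[3↦4]→  2·4^2 + 2·4 + 2 = 42  −1 ⇒ G_2=41
G_2=41  [base 4] 2·4^2 + 2·4 + 1  →[4↦5]→  2·5^2 + 2·5 + 1 = 61  −1 ⇒ G_3=60

61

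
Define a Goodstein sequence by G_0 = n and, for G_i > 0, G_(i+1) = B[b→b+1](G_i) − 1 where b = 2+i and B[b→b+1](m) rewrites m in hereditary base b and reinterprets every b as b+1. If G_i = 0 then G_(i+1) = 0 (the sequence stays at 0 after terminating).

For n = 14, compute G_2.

1281

step 0: 14 = 2^(2 + 1) + 2^2 + 2; sub 3 for 2: 3^(3 + 1) + 3^3 + 3; = 111; G_1 = 111−1 = 110
step 1: 110 = 3^(3 + 1) + 3^3 + 2; sub 4 for 3: 4^(4 + 1) + 4^4 + 2; = 1282; G_2 = 1282−1 = 1281
step 2: 1281 = 4^(4 + 1) + 4^4 + 1; sub 5 for 4: 5^(5 + 1) + 5^5 + 1; = 18751; G_3 = 18751−1 = 18750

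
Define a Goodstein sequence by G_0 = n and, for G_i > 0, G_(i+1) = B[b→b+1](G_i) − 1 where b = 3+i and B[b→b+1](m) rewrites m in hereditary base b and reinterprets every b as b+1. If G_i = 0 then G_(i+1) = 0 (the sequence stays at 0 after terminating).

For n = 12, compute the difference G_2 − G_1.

base 3: 12 = 3^2 + 3; at 4: 4^2 + 4 = 20; next = 19
base 4: 19 = 4^2 + 3; at 5: 5^2 + 3 = 28; next = 27

8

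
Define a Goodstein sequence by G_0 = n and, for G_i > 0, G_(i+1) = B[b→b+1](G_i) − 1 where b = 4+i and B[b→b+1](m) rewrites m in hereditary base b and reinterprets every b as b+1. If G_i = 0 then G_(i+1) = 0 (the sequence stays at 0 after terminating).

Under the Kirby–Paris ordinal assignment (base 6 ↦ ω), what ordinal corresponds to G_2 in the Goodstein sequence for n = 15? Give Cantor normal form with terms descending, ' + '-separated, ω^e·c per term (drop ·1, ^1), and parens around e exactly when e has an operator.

ω·3 + 1

i=0: 15 = 3·4 + 3 (b=4); 4→5: 3·5 + 3 = 18; 18−1 = 17
i=1: 17 = 3·5 + 2 (b=5); 5→6: 3·6 + 2 = 20; 20−1 = 19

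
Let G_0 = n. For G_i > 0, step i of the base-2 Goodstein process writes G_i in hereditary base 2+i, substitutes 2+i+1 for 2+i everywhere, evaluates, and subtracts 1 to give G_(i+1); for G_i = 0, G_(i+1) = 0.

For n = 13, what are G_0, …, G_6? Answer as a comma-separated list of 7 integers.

G_0=13  [base 2] 2^(2 + 1) + 2^2 + 1  →[2↦3]→  3^(3 + 1) + 3^3 + 1 = 109  −1 ⇒ G_1=108
G_1=108  [base 3] 3^(3 + 1) + 3^3  →[3↦4]→  4^(4 + 1) + 4^4 = 1280  −1 ⇒ G_2=1279
G_2=1279  [base 4] 4^(4 + 1) + 3·4^3 + 3·4^2 + 3·4 + 3  →[4↦5]→  5^(5 + 1) + 3·5^3 + 3·5^2 + 3·5 + 3 = 16093  −1 ⇒ G_3=16092
G_3=16092  [base 5] 5^(5 + 1) + 3·5^3 + 3·5^2 + 3·5 + 2  →[5↦6]→  6^(6 + 1) + 3·6^3 + 3·6^2 + 3·6 + 2 = 280712  −1 ⇒ G_4=280711
G_4=280711  [base 6] 6^(6 + 1) + 3·6^3 + 3·6^2 + 3·6 + 1  →[6↦7]→  7^(7 + 1) + 3·7^3 + 3·7^2 + 3·7 + 1 = 5765999  −1 ⇒ G_5=5765998
G_5=5765998  [base 7] 7^(7 + 1) + 3·7^3 + 3·7^2 + 3·7  →[7↦8]→  8^(8 + 1) + 3·8^3 + 3·8^2 + 3·8 = 134219480  −1 ⇒ G_6=134219479

13, 108, 1279, 16092, 280711, 5765998, 134219479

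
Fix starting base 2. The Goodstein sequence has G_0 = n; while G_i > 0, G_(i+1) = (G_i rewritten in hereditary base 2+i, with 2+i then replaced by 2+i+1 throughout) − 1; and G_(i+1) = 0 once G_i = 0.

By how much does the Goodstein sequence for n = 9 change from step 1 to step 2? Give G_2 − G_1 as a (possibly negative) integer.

[0] 9 ≡ 2^(2 + 1) + 1 (base 2). Lift 3: 82. −1: 81.
[1] 81 ≡ 3^(3 + 1) (base 3). Lift 4: 1024. −1: 1023.

942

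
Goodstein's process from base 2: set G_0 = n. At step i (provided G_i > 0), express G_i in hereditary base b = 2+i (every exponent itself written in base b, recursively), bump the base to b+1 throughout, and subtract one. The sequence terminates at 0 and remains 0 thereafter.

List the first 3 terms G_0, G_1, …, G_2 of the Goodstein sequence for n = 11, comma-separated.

[0] 11 ≡ 2^(2 + 1) + 2 + 1 (base 2). Lift 3: 85. −1: 84.
[1] 84 ≡ 3^(3 + 1) + 3 (base 3). Lift 4: 1028. −1: 1027.

11, 84, 1027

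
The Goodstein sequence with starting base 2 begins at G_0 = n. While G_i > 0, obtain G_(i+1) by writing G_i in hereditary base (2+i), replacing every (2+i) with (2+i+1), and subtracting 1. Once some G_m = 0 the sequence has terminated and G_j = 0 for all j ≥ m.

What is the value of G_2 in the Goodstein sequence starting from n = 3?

3

i=0: 3 = 2 + 1 (b=2); 2→3: 3 + 1 = 4; 4−1 = 3
i=1: 3 = 3 (b=3); 3→4: 4 = 4; 4−1 = 3
i=2: 3 = 3 (b=4); 4→5: 3 = 3; 3−1 = 2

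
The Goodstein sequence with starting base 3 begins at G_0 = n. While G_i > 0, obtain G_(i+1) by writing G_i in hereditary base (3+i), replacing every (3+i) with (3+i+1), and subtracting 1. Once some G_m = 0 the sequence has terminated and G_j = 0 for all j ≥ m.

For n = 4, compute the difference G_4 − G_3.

i=0: 4 = 3 + 1 (b=3); 3→4: 4 + 1 = 5; 5−1 = 4
i=1: 4 = 4 (b=4); 4→5: 5 = 5; 5−1 = 4
i=2: 4 = 4 (b=5); 5→6: 4 = 4; 4−1 = 3
i=3: 3 = 3 (b=6); 6→7: 3 = 3; 3−1 = 2

-1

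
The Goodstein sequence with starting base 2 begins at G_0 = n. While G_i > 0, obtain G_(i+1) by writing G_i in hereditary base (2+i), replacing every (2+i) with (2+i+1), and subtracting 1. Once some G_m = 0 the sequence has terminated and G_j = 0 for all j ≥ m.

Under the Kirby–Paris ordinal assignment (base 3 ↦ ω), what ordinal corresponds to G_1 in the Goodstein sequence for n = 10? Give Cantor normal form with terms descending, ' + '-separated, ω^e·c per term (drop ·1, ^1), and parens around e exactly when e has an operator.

ω^(ω + 1) + 2

10 —HB2→ 2^(2 + 1) + 2 —bump→ 3^(3 + 1) + 3 = 84 —(−1)→ 83
83 —HB3→ 3^(3 + 1) + 2 —bump→ 4^(4 + 1) + 2 = 1026 —(−1)→ 1025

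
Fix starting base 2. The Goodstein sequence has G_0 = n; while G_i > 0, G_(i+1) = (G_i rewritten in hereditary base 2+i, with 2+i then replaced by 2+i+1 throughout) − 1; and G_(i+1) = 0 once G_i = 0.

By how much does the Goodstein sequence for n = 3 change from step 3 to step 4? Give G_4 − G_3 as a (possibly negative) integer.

-1

[0] 3 ≡ 2 + 1 (base 2). Lift 3: 4. −1: 3.
[1] 3 ≡ 3 (base 3). Lift 4: 4. −1: 3.
[2] 3 ≡ 3 (base 4). Lift 5: 3. −1: 2.
[3] 2 ≡ 2 (base 5). Lift 6: 2. −1: 1.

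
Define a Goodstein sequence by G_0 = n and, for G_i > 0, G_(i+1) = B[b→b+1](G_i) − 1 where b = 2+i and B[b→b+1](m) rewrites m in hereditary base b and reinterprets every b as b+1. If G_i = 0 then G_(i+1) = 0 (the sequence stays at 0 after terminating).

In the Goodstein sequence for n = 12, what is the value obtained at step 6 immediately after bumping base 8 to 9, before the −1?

3486784575

G_0 = 12. HB_2(12) = 2^(2 + 1) + 2^2. Bump = 108. G_1 = 107.
G_1 = 107. HB_3(107) = 3^(3 + 1) + 2·3^2 + 2·3 + 2. Bump = 1066. G_2 = 1065.
G_2 = 1065. HB_4(1065) = 4^(4 + 1) + 2·4^2 + 2·4 + 1. Bump = 15686. G_3 = 15685.
G_3 = 15685. HB_5(15685) = 5^(5 + 1) + 2·5^2 + 2·5. Bump = 280020. G_4 = 280019.
G_4 = 280019. HB_6(280019) = 6^(6 + 1) + 2·6^2 + 6 + 5. Bump = 5764911. G_5 = 5764910.
G_5 = 5764910. HB_7(5764910) = 7^(7 + 1) + 2·7^2 + 7 + 4. Bump = 134217868. G_6 = 134217867.
G_6 = 134217867. HB_8(134217867) = 8^(8 + 1) + 2·8^2 + 8 + 3. Bump = 3486784575. G_7 = 3486784574.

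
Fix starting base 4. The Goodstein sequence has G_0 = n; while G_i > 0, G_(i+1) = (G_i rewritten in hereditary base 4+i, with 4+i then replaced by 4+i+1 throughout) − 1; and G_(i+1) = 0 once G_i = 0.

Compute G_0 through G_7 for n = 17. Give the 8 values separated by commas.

17, 25, 35, 39, 43, 47, 51, 55

[0] 17 ≡ 4^2 + 1 (base 4). Lift 5: 26. −1: 25.
[1] 25 ≡ 5^2 (base 5). Lift 6: 36. −1: 35.
[2] 35 ≡ 5·6 + 5 (base 6). Lift 7: 40. −1: 39.
[3] 39 ≡ 5·7 + 4 (base 7). Lift 8: 44. −1: 43.
[4] 43 ≡ 5·8 + 3 (base 8). Lift 9: 48. −1: 47.
[5] 47 ≡ 5·9 + 2 (base 9). Lift 10: 52. −1: 51.
[6] 51 ≡ 5·10 + 1 (base 10). Lift 11: 56. −1: 55.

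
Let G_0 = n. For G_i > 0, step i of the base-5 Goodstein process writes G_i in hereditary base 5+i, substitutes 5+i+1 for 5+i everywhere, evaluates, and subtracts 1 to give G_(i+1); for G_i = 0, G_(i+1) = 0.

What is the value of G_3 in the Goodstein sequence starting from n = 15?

19

step 0: 15 = 3·5; sub 6 for 5: 3·6; = 18; G_1 = 18−1 = 17
step 1: 17 = 2·6 + 5; sub 7 for 6: 2·7 + 5; = 19; G_2 = 19−1 = 18
step 2: 18 = 2·7 + 4; sub 8 for 7: 2·8 + 4; = 20; G_3 = 20−1 = 19
step 3: 19 = 2·8 + 3; sub 9 for 8: 2·9 + 3; = 21; G_4 = 21−1 = 20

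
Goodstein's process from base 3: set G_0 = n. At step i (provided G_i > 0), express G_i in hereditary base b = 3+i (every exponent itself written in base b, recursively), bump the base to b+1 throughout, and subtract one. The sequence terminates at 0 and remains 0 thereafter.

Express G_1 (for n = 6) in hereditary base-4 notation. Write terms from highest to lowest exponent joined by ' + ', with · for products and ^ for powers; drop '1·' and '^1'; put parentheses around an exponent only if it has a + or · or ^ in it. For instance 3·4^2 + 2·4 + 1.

4 + 3

step 0: 6 = 2·3; sub 4 for 3: 2·4; = 8; G_1 = 8−1 = 7
step 1: 7 = 4 + 3; sub 5 for 4: 5 + 3; = 8; G_2 = 8−1 = 7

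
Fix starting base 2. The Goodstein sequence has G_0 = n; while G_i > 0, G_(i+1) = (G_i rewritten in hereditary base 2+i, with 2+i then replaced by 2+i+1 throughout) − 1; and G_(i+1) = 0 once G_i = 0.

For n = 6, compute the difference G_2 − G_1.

G_0=6  [base 2] 2^2 + 2  →[2↦3]→  3^3 + 3 = 30  −1 ⇒ G_1=29
G_1=29  [base 3] 3^3 + 2  →[3↦4]→  4^4 + 2 = 258  −1 ⇒ G_2=257

228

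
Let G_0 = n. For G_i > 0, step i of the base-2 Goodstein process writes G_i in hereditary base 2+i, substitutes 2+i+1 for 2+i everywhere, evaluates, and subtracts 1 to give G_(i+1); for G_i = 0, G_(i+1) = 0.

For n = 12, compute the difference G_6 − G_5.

128452957

G_0=12  [base 2] 2^(2 + 1) + 2^2  →[2↦3]→  3^(3 + 1) + 3^3 = 108  −1 ⇒ G_1=107
G_1=107  [base 3] 3^(3 + 1) + 2·3^2 + 2·3 + 2  →[3↦4]→  4^(4 + 1) + 2·4^2 + 2·4 + 2 = 1066  −1 ⇒ G_2=1065
G_2=1065  [base 4] 4^(4 + 1) + 2·4^2 + 2·4 + 1  →[4↦5]→  5^(5 + 1) + 2·5^2 + 2·5 + 1 = 15686  −1 ⇒ G_3=15685
G_3=15685  [base 5] 5^(5 + 1) + 2·5^2 + 2·5  →[5↦6]→  6^(6 + 1) + 2·6^2 + 2·6 = 280020  −1 ⇒ G_4=280019
G_4=280019  [base 6] 6^(6 + 1) + 2·6^2 + 6 + 5  →[6↦7]→  7^(7 + 1) + 2·7^2 + 7 + 5 = 5764911  −1 ⇒ G_5=5764910
G_5=5764910  [base 7] 7^(7 + 1) + 2·7^2 + 7 + 4  →[7↦8]→  8^(8 + 1) + 2·8^2 + 8 + 4 = 134217868  −1 ⇒ G_6=134217867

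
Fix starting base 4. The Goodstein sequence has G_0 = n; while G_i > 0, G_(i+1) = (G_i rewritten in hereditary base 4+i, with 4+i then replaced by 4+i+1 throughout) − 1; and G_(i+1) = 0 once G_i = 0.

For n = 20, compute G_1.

i=0: 20 = 4^2 + 4 (b=4); 4→5: 5^2 + 5 = 30; 30−1 = 29
i=1: 29 = 5^2 + 4 (b=5); 5→6: 6^2 + 4 = 40; 40−1 = 39

29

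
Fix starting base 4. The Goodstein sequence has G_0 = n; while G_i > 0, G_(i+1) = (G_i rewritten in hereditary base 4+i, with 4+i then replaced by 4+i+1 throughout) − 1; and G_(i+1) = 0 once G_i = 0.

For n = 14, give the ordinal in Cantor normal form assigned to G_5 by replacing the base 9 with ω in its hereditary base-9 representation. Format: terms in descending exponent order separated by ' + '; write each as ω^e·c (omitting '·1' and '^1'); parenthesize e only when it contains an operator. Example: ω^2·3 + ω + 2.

(0) 14|_4 = 3·4 + 2 ↦ 3·5 + 2|_5 = 17 ⇒ 16
(1) 16|_5 = 3·5 + 1 ↦ 3·6 + 1|_6 = 19 ⇒ 18
(2) 18|_6 = 3·6 ↦ 3·7|_7 = 21 ⇒ 20
(3) 20|_7 = 2·7 + 6 ↦ 2·8 + 6|_8 = 22 ⇒ 21
(4) 21|_8 = 2·8 + 5 ↦ 2·9 + 5|_9 = 23 ⇒ 22

ω·2 + 4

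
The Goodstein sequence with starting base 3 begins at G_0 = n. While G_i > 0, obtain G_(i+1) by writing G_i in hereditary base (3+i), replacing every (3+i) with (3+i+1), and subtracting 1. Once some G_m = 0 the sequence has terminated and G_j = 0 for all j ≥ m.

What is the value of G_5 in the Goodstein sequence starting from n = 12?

63

step 0: 12 = 3^2 + 3; sub 4 for 3: 4^2 + 4; = 20; G_1 = 20−1 = 19
step 1: 19 = 4^2 + 3; sub 5 for 4: 5^2 + 3; = 28; G_2 = 28−1 = 27
step 2: 27 = 5^2 + 2; sub 6 for 5: 6^2 + 2; = 38; G_3 = 38−1 = 37
step 3: 37 = 6^2 + 1; sub 7 for 6: 7^2 + 1; = 50; G_4 = 50−1 = 49
step 4: 49 = 7^2; sub 8 for 7: 8^2; = 64; G_5 = 64−1 = 63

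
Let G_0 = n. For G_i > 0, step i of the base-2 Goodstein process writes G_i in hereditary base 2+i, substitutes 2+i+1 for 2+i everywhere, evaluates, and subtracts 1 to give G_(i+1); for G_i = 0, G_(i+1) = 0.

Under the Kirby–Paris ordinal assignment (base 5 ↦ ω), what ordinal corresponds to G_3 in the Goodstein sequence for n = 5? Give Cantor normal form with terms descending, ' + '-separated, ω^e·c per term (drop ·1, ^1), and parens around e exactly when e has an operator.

ω^3·3 + ω^2·3 + ω·3 + 2

step 0: 5 = 2^2 + 1; sub 3 for 2: 3^3 + 1; = 28; G_1 = 28−1 = 27
step 1: 27 = 3^3; sub 4 for 3: 4^4; = 256; G_2 = 256−1 = 255
step 2: 255 = 3·4^3 + 3·4^2 + 3·4 + 3; sub 5 for 4: 3·5^3 + 3·5^2 + 3·5 + 3; = 468; G_3 = 468−1 = 467
step 3: 467 = 3·5^3 + 3·5^2 + 3·5 + 2; sub 6 for 5: 3·6^3 + 3·6^2 + 3·6 + 2; = 776; G_4 = 776−1 = 775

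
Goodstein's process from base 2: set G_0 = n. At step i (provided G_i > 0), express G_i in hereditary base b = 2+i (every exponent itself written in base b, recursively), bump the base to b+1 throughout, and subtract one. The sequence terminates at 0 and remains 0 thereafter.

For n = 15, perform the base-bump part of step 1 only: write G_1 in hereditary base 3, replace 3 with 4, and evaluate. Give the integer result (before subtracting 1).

1284

G_0 = 15. HB_2(15) = 2^(2 + 1) + 2^2 + 2 + 1. Bump = 112. G_1 = 111.
G_1 = 111. HB_3(111) = 3^(3 + 1) + 3^3 + 3. Bump = 1284. G_2 = 1283.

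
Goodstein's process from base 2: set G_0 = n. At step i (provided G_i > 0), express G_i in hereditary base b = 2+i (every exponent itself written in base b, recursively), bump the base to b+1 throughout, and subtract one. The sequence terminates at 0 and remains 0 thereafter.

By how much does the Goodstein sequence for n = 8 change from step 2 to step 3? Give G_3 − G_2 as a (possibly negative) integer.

5757

[0] 8 ≡ 2^(2 + 1) (base 2). Lift 3: 81. −1: 80.
[1] 80 ≡ 2·3^3 + 2·3^2 + 2·3 + 2 (base 3). Lift 4: 554. −1: 553.
[2] 553 ≡ 2·4^4 + 2·4^2 + 2·4 + 1 (base 4). Lift 5: 6311. −1: 6310.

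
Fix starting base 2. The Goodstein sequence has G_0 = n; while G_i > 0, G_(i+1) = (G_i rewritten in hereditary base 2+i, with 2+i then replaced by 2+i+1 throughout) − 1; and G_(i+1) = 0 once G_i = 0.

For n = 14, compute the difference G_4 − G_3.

base 2: 14 = 2^(2 + 1) + 2^2 + 2; at 3: 3^(3 + 1) + 3^3 + 3 = 111; next = 110
base 3: 110 = 3^(3 + 1) + 3^3 + 2; at 4: 4^(4 + 1) + 4^4 + 2 = 1282; next = 1281
base 4: 1281 = 4^(4 + 1) + 4^4 + 1; at 5: 5^(5 + 1) + 5^5 + 1 = 18751; next = 18750
base 5: 18750 = 5^(5 + 1) + 5^5; at 6: 6^(6 + 1) + 6^6 = 326592; next = 326591

307841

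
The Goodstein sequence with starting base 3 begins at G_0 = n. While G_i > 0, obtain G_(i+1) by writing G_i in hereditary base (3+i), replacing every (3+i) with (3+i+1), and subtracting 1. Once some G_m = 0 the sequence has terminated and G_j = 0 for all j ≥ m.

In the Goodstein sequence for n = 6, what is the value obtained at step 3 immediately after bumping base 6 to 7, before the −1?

8

G_0=6  [base 3] 2·3  →[3↦4]→  2·4 = 8  −1 ⇒ G_1=7
G_1=7  [base 4] 4 + 3  →[4↦5]→  5 + 3 = 8  −1 ⇒ G_2=7
G_2=7  [base 5] 5 + 2  →[5↦6]→  6 + 2 = 8  −1 ⇒ G_3=7
G_3=7  [base 6] 6 + 1  →[6↦7]→  7 + 1 = 8  −1 ⇒ G_4=7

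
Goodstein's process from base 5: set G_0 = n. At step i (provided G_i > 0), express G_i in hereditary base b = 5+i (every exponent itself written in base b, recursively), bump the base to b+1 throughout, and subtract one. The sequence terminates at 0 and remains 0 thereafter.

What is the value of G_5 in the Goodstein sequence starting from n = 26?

26 —HB5→ 5^2 + 1 —bump→ 6^2 + 1 = 37 —(−1)→ 36
36 —HB6→ 6^2 —bump→ 7^2 = 49 —(−1)→ 48
48 —HB7→ 6·7 + 6 —bump→ 6·8 + 6 = 54 —(−1)→ 53
53 —HB8→ 6·8 + 5 —bump→ 6·9 + 5 = 59 —(−1)→ 58
58 —HB9→ 6·9 + 4 —bump→ 6·10 + 4 = 64 —(−1)→ 63
63 —HB10→ 6·10 + 3 —bump→ 6·11 + 3 = 69 —(−1)→ 68

63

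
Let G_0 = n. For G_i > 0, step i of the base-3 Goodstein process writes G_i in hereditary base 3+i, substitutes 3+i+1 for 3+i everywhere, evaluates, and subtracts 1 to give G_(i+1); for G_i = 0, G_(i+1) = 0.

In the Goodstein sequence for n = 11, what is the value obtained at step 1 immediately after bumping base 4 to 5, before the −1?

26

(0) 11|_3 = 3^2 + 2 ↦ 4^2 + 2|_4 = 18 ⇒ 17
(1) 17|_4 = 4^2 + 1 ↦ 5^2 + 1|_5 = 26 ⇒ 25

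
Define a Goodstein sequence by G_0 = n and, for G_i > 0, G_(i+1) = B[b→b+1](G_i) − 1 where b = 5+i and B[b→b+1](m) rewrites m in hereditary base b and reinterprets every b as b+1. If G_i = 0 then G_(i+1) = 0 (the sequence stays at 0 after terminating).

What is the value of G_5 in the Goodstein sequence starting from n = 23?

37

(0) 23|_5 = 4·5 + 3 ↦ 4·6 + 3|_6 = 27 ⇒ 26
(1) 26|_6 = 4·6 + 2 ↦ 4·7 + 2|_7 = 30 ⇒ 29
(2) 29|_7 = 4·7 + 1 ↦ 4·8 + 1|_8 = 33 ⇒ 32
(3) 32|_8 = 4·8 ↦ 4·9|_9 = 36 ⇒ 35
(4) 35|_9 = 3·9 + 8 ↦ 3·10 + 8|_10 = 38 ⇒ 37
(5) 37|_10 = 3·10 + 7 ↦ 3·11 + 7|_11 = 40 ⇒ 39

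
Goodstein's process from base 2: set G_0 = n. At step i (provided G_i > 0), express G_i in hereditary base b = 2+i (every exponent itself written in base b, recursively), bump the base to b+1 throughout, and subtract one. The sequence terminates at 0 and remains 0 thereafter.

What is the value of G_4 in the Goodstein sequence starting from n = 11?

G_0=11  [base 2] 2^(2 + 1) + 2 + 1  →[2↦3]→  3^(3 + 1) + 3 + 1 = 85  −1 ⇒ G_1=84
G_1=84  [base 3] 3^(3 + 1) + 3  →[3↦4]→  4^(4 + 1) + 4 = 1028  −1 ⇒ G_2=1027
G_2=1027  [base 4] 4^(4 + 1) + 3  →[4↦5]→  5^(5 + 1) + 3 = 15628  −1 ⇒ G_3=15627
G_3=15627  [base 5] 5^(5 + 1) + 2  →[5↦6]→  6^(6 + 1) + 2 = 279938  −1 ⇒ G_4=279937

279937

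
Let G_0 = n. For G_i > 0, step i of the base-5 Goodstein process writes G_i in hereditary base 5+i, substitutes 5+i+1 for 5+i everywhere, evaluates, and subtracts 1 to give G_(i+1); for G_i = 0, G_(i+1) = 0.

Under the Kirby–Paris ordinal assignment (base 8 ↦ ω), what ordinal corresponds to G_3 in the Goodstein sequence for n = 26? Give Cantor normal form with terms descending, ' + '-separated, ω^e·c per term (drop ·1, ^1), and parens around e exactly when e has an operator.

base 5: 26 = 5^2 + 1; at 6: 6^2 + 1 = 37; next = 36
base 6: 36 = 6^2; at 7: 7^2 = 49; next = 48
base 7: 48 = 6·7 + 6; at 8: 6·8 + 6 = 54; next = 53
base 8: 53 = 6·8 + 5; at 9: 6·9 + 5 = 59; next = 58

ω·6 + 5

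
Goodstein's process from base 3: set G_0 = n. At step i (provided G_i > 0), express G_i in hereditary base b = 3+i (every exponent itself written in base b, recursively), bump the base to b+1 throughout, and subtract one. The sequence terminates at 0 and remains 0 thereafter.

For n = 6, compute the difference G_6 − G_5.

6 —HB3→ 2·3 —bump→ 2·4 = 8 —(−1)→ 7
7 —HB4→ 4 + 3 —bump→ 5 + 3 = 8 —(−1)→ 7
7 —HB5→ 5 + 2 —bump→ 6 + 2 = 8 —(−1)→ 7
7 —HB6→ 6 + 1 —bump→ 7 + 1 = 8 —(−1)→ 7
7 —HB7→ 7 —bump→ 8 = 8 —(−1)→ 7
7 —HB8→ 7 —bump→ 7 = 7 —(−1)→ 6

-1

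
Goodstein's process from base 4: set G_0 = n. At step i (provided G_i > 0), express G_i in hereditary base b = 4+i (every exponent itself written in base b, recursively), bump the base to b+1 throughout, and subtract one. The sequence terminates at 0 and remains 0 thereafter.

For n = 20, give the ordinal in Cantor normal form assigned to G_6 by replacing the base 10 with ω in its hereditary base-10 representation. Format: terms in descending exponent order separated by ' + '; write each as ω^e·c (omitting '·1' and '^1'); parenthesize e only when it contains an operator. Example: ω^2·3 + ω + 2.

ω·9 + 9

G_0=20  [base 4] 4^2 + 4  →[4↦5]→  5^2 + 5 = 30  −1 ⇒ G_1=29
G_1=29  [base 5] 5^2 + 4  →[5↦6]→  6^2 + 4 = 40  −1 ⇒ G_2=39
G_2=39  [base 6] 6^2 + 3  →[6↦7]→  7^2 + 3 = 52  −1 ⇒ G_3=51
G_3=51  [base 7] 7^2 + 2  →[7↦8]→  8^2 + 2 = 66  −1 ⇒ G_4=65
G_4=65  [base 8] 8^2 + 1  →[8↦9]→  9^2 + 1 = 82  −1 ⇒ G_5=81
G_5=81  [base 9] 9^2  →[9↦10]→  10^2 = 100  −1 ⇒ G_6=99
G_6=99  [base 10] 9·10 + 9  →[10↦11]→  9·11 + 9 = 108  −1 ⇒ G_7=107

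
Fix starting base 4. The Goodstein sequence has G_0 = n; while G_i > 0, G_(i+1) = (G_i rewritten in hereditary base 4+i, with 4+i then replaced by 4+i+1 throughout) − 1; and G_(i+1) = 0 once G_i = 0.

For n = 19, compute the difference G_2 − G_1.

10

G_0=19  [base 4] 4^2 + 3  →[4↦5]→  5^2 + 3 = 28  −1 ⇒ G_1=27
G_1=27  [base 5] 5^2 + 2  →[5↦6]→  6^2 + 2 = 38  −1 ⇒ G_2=37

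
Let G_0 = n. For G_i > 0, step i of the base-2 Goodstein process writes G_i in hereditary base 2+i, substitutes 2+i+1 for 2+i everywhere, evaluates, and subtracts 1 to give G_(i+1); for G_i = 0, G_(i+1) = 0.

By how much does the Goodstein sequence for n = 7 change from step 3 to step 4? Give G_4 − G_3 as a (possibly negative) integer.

[0] 7 ≡ 2^2 + 2 + 1 (base 2). Lift 3: 31. −1: 30.
[1] 30 ≡ 3^3 + 3 (base 3). Lift 4: 260. −1: 259.
[2] 259 ≡ 4^4 + 3 (base 4). Lift 5: 3128. −1: 3127.
[3] 3127 ≡ 5^5 + 2 (base 5). Lift 6: 46658. −1: 46657.

43530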